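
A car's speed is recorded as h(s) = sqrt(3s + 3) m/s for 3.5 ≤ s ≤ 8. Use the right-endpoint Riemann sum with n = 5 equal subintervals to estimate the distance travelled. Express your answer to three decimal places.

Δs = (8 − 3.5)/5 = 0.9.
Right endpoints: 4.4, 5.3, 6.2, 7.1, 8.
h(4.4) ≈ 4.025, h(5.3) ≈ 4.347, h(6.2) ≈ 4.648, h(7.1) ≈ 4.930, h(8) ≈ 5.196.
Sum = Δs · [h(4.4) + h(5.3) + h(6.2) + h(7.1) + h(8)].
Sum ≈ 20.831.

20.831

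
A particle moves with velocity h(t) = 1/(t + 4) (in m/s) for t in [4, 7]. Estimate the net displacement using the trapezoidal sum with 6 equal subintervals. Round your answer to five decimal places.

0.31861

Δt = (7 − 4)/6 = 0.5.
h(4) = 0.125, h(4.5) = 2/17, h(5) = 1/9, h(5.5) = 2/19, h(6) = 0.1, h(6.5) = 2/21, h(7) = 1/11.
T_6 = (Δt/2)·[h(t_0) + 2h(t_1) + ... + 2h(t_{5}) + h(t_6)].
Sum ≈ 0.31861.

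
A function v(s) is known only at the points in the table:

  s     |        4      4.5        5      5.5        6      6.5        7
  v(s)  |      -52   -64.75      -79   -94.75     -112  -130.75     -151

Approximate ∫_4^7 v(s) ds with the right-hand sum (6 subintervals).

-316.125

Δs = 0.5.
Sum = 0.5·[(-64.75) + (-79) + (-94.75) + (-112) + (-130.75) + (-151)] = -316.125.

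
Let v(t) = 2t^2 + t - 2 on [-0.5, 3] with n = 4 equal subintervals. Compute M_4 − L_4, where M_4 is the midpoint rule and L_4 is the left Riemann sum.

7.84765625

M_4 = 15.01171875.
L_4 = 7.1640625.
M_4 − L_4 = 7.84765625.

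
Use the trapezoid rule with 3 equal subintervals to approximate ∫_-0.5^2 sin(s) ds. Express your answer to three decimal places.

1.218

Δs = (2 − (-0.5))/3 = 5/6.
f(-0.5) ≈ -0.479, f(1/3) ≈ 0.327, f(7/6) ≈ 0.919, f(2) ≈ 0.909.
T_3 = (Δs/2)·[f(s_0) + 2f(s_1) + 2f(s_2) + f(s_3)].
Sum ≈ 1.218.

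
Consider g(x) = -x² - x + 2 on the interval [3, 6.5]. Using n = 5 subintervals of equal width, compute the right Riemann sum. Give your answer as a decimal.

-105.315

Δx = (6.5 − 3)/5 = 0.7.
Right endpoints: 3.7, 4.4, 5.1, 5.8, 6.5.
g(3.7) = -15.39, g(4.4) = -21.76, g(5.1) = -29.11, g(5.8) = -37.44, g(6.5) = -46.75.
Sum = Δx · [g(3.7) + g(4.4) + g(5.1) + g(5.8) + g(6.5)].
Sum = -105.315.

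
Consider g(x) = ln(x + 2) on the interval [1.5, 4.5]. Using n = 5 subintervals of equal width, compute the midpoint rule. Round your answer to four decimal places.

Δx = (4.5 − 1.5)/5 = 0.6.
Midpoints: 1.8, 2.4, 3, 3.6, 4.2.
g(1.8) ≈ 1.3350, g(2.4) ≈ 1.4816, g(3) ≈ 1.6094, g(3.6) ≈ 1.7228, g(4.2) ≈ 1.8245.
Sum = Δx · [g(1.8) + g(2.4) + g(3) + g(3.6) + g(4.2)].
Sum ≈ 4.7840.

4.7840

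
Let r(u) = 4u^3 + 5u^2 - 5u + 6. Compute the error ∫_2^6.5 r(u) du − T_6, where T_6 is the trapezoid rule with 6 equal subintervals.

Exact integral: ∫_2^6.5 r(u) du = 2144.8125.
T_6 = 2168.4375.
Error = 2144.8125 − 2168.4375 = -23.625.

-23.625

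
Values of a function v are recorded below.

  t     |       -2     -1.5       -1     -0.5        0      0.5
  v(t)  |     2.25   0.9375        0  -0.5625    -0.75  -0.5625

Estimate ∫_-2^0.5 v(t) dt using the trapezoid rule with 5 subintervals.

Δt = 0.5.
T_5 = (0.5/2)·[2.25 + 2·0.9375 + 2·0 + 2·(-0.5625) + 2·(-0.75) + (-0.5625)] = 0.234375.

0.234375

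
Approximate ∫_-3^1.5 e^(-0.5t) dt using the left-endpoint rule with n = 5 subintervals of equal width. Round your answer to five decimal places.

Δt = (1.5 − (-3))/5 = 0.9.
Left endpoints: -3, -2.1, -1.2, -0.3, 0.6.
f(-3) ≈ 4.48169, f(-2.1) ≈ 2.85765, f(-1.2) ≈ 1.82212, f(-0.3) ≈ 1.16183, f(0.6) ≈ 0.74082.
Sum = Δt · [f(-3) + f(-2.1) + f(-1.2) + f(-0.3) + f(0.6)].
Sum ≈ 9.95770.

9.95770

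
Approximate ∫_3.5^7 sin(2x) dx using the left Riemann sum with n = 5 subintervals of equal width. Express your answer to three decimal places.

0.140

Δx = (7 − 3.5)/5 = 0.7.
Left endpoints: 3.5, 4.2, 4.9, 5.6, 6.3.
f(3.5) ≈ 0.657, f(4.2) ≈ 0.855, f(4.9) ≈ -0.366, f(5.6) ≈ -0.979, f(6.3) ≈ 0.034.
Sum = Δx · [f(3.5) + f(4.2) + f(4.9) + f(5.6) + f(6.3)].
Sum ≈ 0.140.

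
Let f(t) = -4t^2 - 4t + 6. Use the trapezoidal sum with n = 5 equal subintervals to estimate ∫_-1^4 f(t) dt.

-90

Δt = (4 − (-1))/5 = 1.
f(-1) = 6, f(0) = 6, f(1) = -2, f(2) = -18, f(3) = -42, f(4) = -74.
T_5 = (Δt/2)·[f(t_0) + 2f(t_1) + ... + 2f(t_{4}) + f(t_5)].
Sum = -90.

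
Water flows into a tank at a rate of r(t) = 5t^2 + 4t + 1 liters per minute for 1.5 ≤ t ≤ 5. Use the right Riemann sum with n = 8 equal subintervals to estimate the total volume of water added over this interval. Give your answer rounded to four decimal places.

280.2119

Δt = (5 − 1.5)/8 = 0.4375.
Right endpoints: 1.9375, 2.375, 2.8125, 3.25, 3.6875, 4.125, 4.5625, 5.
r(1.9375) = 27.51953125, r(2.375) = 38.703125, r(2.8125) = 51.80078125, r(3.25) = 66.8125, r(3.6875) = 83.73828125, r(4.125) = 102.578125, r(4.5625) = 123.33203125, r(5) = 146.
Sum = Δt · [r(1.9375) + r(2.375) + r(2.8125) + ...].
Sum ≈ 280.2119.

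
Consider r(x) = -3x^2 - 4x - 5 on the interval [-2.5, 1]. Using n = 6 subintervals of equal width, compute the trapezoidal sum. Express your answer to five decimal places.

-24.22049

Δx = (1 − (-2.5))/6 = 7/12.
r(-2.5) = -13.75, r(-23/12) = -401/48, r(-4/3) = -5, r(-0.75) = -3.6875, r(-1/6) = -53/12, r(5/12) = -7.1875, r(1) = -12.
T_6 = (Δx/2)·[r(x_0) + 2r(x_1) + ... + 2r(x_{5}) + r(x_6)].
Sum ≈ -24.22049.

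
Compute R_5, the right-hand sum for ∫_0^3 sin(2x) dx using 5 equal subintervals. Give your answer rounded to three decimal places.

Δx = (3 − 0)/5 = 0.6.
Right endpoints: 0.6, 1.2, 1.8, 2.4, 3.
f(0.6) ≈ 0.932, f(1.2) ≈ 0.675, f(1.8) ≈ -0.443, f(2.4) ≈ -0.996, f(3) ≈ -0.279.
Sum = Δx · [f(0.6) + f(1.2) + f(1.8) + f(2.4) + f(3)].
Sum ≈ -0.066.

-0.066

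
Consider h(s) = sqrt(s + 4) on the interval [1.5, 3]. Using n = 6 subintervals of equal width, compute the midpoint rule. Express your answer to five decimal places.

Δs = (3 − 1.5)/6 = 0.25.
Midpoints: 1.625, 1.875, 2.125, 2.375, 2.625, 2.875.
h(1.625) ≈ 2.37171, h(1.875) ≈ 2.42384, h(2.125) ≈ 2.47487, h(2.375) ≈ 2.52488, h(2.625) ≈ 2.57391, h(2.875) ≈ 2.62202.
Sum = Δs · [h(1.625) + h(1.875) + h(2.125) + ...].
Sum ≈ 3.74781.

3.74781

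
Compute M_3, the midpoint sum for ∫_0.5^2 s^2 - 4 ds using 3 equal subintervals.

Δs = (2 − 0.5)/3 = 0.5.
Midpoints: 0.75, 1.25, 1.75.
f(0.75) = -3.4375, f(1.25) = -2.4375, f(1.75) = -0.9375.
Sum = Δs · [f(0.75) + f(1.25) + f(1.75)].
Sum = -3.40625.

-3.40625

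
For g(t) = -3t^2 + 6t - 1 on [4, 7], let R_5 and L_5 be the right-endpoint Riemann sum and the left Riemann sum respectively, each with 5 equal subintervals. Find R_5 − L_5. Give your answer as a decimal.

R_5 = -207.84.
L_5 = -159.24.
R_5 − L_5 = -48.6.

-48.6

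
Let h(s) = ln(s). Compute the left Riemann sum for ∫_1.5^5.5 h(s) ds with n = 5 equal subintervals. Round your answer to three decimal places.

Δs = (5.5 − 1.5)/5 = 0.8.
Left endpoints: 1.5, 2.3, 3.1, 3.9, 4.7.
h(1.5) ≈ 0.405, h(2.3) ≈ 0.833, h(3.1) ≈ 1.131, h(3.9) ≈ 1.361, h(4.7) ≈ 1.548.
Sum = Δs · [h(1.5) + h(2.3) + h(3.1) + h(3.9) + h(4.7)].
Sum ≈ 4.223.

4.223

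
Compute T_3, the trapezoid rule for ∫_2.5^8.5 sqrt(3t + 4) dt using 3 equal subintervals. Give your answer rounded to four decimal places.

Δt = (8.5 − 2.5)/3 = 2.
f(2.5) ≈ 3.3912, f(4.5) ≈ 4.1833, f(6.5) ≈ 4.8477, f(8.5) ≈ 5.4314.
T_3 = (Δt/2)·[f(t_0) + 2f(t_1) + 2f(t_2) + f(t_3)].
Sum ≈ 26.8845.

26.8845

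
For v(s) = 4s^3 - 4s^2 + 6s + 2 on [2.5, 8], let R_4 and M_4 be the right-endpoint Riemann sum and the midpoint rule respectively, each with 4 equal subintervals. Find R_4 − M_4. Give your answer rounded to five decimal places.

R_4 = 4910.51171875.
M_4 ≈ 3528.2285156.
R_4 − M_4 ≈ 1382.28320.

1382.28320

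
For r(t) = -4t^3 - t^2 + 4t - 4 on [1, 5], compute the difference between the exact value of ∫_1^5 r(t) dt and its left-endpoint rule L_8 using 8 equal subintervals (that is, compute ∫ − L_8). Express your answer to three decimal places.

-119.833

Exact integral: ∫_1^5 r(t) dt ≈ -633.33333.
L_8 = -513.5.
Error ≈ -633.33333 − (-513.5) ≈ -119.833.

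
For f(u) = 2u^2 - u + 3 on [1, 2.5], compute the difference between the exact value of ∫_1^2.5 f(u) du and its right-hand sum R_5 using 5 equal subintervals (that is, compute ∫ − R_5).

-1.395

Exact integral: ∫_1^2.5 f(u) du = 11.625.
R_5 = 13.02.
Error = 11.625 − 13.02 = -1.395.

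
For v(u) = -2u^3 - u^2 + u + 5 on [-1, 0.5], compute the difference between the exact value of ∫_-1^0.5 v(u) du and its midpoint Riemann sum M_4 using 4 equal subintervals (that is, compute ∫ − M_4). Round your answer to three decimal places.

0.009

Exact integral: ∫_-1^0.5 v(u) du = 7.21875.
M_4 ≈ 7.20996.
Error ≈ 7.21875 − 7.20996 ≈ 0.009.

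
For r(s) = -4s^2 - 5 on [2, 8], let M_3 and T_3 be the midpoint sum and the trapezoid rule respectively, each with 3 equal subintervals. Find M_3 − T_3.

24

M_3 = -694.
T_3 = -718.
M_3 − T_3 = 24.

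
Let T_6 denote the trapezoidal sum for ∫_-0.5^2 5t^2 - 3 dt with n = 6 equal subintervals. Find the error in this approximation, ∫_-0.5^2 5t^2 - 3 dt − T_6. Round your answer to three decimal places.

-0.362

Exact integral: ∫_-0.5^2 f(t) dt ≈ 6.04167.
T_6 ≈ 6.40336.
Error ≈ 6.04167 − 6.40336 ≈ -0.362.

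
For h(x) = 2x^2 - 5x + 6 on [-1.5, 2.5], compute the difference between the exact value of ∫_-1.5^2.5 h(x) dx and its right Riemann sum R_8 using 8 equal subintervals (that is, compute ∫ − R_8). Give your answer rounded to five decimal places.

2.66667

Exact integral: ∫_-1.5^2.5 h(x) dx ≈ 26.6666667.
R_8 = 24.
Error ≈ 26.6666667 − 24 ≈ 2.66667.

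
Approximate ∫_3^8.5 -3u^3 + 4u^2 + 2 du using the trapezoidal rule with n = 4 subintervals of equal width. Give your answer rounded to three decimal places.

-3143.218

Δu = (8.5 − 3)/4 = 1.375.
f(3) = -43, f(4.375) = -88401/512, f(5.75) = -436.078125, f(7.125) = -450587/512, f(8.5) = -1551.375.
T_4 = (Δu/2)·[f(u_0) + 2f(u_1) + 2f(u_2) + 2f(u_3) + f(u_4)].
Sum ≈ -3143.218.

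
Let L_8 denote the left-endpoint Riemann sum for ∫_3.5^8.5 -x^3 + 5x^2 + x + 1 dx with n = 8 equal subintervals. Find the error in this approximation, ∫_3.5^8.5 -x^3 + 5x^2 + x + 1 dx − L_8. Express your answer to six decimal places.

Exact integral: ∫_3.5^8.5 f(x) dx ≈ -280.41666667.
L_8 = -201.4453125.
Error ≈ -280.41666667 − (-201.4453125) ≈ -78.971354.

-78.971354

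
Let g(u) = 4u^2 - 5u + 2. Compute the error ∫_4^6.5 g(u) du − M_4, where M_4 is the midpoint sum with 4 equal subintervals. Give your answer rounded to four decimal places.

Exact integral: ∫_4^6.5 g(u) du ≈ 220.208333.
M_4 = 219.8828125.
Error ≈ 220.208333 − 219.8828125 ≈ 0.3255.

0.3255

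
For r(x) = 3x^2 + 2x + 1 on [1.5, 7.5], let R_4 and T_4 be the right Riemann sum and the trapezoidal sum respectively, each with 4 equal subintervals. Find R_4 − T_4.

R_4 = 615.75.
T_4 = 485.25.
R_4 − T_4 = 130.5.

130.5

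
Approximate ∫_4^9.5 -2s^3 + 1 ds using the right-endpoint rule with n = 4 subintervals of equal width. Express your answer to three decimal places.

-5100.111

Δs = (9.5 − 4)/4 = 1.375.
Right endpoints: 5.375, 6.75, 8.125, 9.5.
f(5.375) = -309.57421875, f(6.75) = -614.09375, f(8.125) = -1071.75390625, f(9.5) = -1713.75.
Sum = Δs · [f(5.375) + f(6.75) + f(8.125) + f(9.5)].
Sum ≈ -5100.111.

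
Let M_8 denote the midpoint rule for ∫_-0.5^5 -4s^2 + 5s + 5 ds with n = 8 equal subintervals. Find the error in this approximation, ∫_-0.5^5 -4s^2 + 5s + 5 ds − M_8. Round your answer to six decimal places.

Exact integral: ∫_-0.5^5 f(s) ds ≈ -77.45833333.
M_8 ≈ -76.59179688.
Error ≈ -77.45833333 − (-76.59179688) ≈ -0.866536.

-0.866536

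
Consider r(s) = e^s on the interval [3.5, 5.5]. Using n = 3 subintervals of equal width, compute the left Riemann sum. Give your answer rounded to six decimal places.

148.829715

Δs = (5.5 − 3.5)/3 = 2/3.
Left endpoints: 3.5, 25/6, 29/6.
r(3.5) ≈ 33.115452, r(25/6) ≈ 64.500093, r(29/6) ≈ 125.629027.
Sum = Δs · [r(3.5) + r(25/6) + r(29/6)].
Sum ≈ 148.829715.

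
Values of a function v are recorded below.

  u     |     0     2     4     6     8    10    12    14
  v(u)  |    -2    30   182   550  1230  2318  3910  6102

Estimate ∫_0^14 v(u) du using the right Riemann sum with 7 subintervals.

28644

Δu = 2.
Sum = 2·[30 + 182 + 550 + 1230 + 2318 + 3910 + 6102] = 28644.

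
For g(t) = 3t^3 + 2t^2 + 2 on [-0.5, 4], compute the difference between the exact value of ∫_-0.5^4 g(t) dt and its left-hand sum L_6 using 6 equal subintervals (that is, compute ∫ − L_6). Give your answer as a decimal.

76.46484375

Exact integral: ∫_-0.5^4 g(t) dt = 243.703125.
L_6 = 167.23828125.
Error = 243.703125 − 167.23828125 = 76.46484375.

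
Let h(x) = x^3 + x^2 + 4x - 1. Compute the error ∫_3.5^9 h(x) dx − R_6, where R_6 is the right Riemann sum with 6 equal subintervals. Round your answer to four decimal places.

-371.2802

Exact integral: ∫_3.5^9 h(x) dx ≈ 1963.442708.
R_6 ≈ 2334.722946.
Error ≈ 1963.442708 − 2334.722946 ≈ -371.2802.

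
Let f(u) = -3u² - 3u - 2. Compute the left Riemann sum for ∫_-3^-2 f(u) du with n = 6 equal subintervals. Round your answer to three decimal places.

-14.514

Δu = (-2 − (-3))/6 = 1/6.
Left endpoints: -3, -17/6, -8/3, -2.5, -7/3, -13/6.
f(-3) = -20, f(-17/6) = -211/12, f(-8/3) = -46/3, f(-2.5) = -13.25, f(-7/3) = -34/3, f(-13/6) = -115/12.
Sum = Δu · [f(-3) + f(-17/6) + f(-8/3) + ...].
Sum ≈ -14.514.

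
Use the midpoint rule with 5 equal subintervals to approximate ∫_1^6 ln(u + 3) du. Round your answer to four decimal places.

9.2356

Δu = (6 − 1)/5 = 1.
Midpoints: 1.5, 2.5, 3.5, 4.5, 5.5.
f(1.5) ≈ 1.5041, f(2.5) ≈ 1.7047, f(3.5) ≈ 1.8718, f(4.5) ≈ 2.0149, f(5.5) ≈ 2.1401.
Sum = Δu · [f(1.5) + f(2.5) + f(3.5) + f(4.5) + f(5.5)].
Sum ≈ 9.2356.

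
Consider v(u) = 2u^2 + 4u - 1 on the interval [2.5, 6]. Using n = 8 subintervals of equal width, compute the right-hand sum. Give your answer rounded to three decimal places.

205.885

Δu = (6 − 2.5)/8 = 0.4375.
Right endpoints: 2.9375, 3.375, 3.8125, 4.25, 4.6875, 5.125, 5.5625, 6.
v(2.9375) = 28.0078125, v(3.375) = 35.28125, v(3.8125) = 43.3203125, v(4.25) = 52.125, v(4.6875) = 61.6953125, v(5.125) = 72.03125, v(5.5625) = 83.1328125, v(6) = 95.
Sum = Δu · [v(2.9375) + v(3.375) + v(3.8125) + ...].
Sum ≈ 205.885.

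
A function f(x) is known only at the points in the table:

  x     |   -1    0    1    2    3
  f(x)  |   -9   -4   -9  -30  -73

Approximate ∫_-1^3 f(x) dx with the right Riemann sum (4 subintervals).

Δx = 1.
Sum = 1·[(-4) + (-9) + (-30) + (-73)] = -116.

-116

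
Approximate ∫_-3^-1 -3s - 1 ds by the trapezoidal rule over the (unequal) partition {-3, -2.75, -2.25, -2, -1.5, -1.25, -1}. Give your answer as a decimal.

10

Subinterval widths: 0.25, 0.5, 0.25, 0.5, 0.25, 0.25.
f(-3) = 8, f(-2.75) = 7.25, f(-2.25) = 5.75, f(-2) = 5, f(-1.5) = 3.5, f(-1.25) = 2.75, f(-1) = 2.
On each subinterval the trapezoid contributes (Δs_i/2)·[f(s_{i-1}) + f(s_i)].
Sum = 10.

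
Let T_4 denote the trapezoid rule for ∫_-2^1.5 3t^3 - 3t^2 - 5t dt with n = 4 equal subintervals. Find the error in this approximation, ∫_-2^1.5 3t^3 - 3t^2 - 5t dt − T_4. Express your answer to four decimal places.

Exact integral: ∫_-2^1.5 f(t) dt = -15.203125.
T_4 ≈ -17.547852.
Error ≈ -15.203125 − (-17.547852) ≈ 2.3447.

2.3447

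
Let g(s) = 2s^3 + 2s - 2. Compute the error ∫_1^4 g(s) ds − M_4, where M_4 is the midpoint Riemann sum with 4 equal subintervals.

2.109375

Exact integral: ∫_1^4 g(s) ds = 136.5.
M_4 = 134.390625.
Error = 136.5 − 134.390625 = 2.109375.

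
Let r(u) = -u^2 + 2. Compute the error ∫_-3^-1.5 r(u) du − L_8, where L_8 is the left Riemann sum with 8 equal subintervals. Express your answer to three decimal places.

Exact integral: ∫_-3^-1.5 r(u) du = -4.875.
L_8 ≈ -5.51660.
Error ≈ -4.875 − (-5.51660) ≈ 0.642.

0.642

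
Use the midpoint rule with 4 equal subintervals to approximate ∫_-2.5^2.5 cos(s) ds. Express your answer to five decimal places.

1.27857

Δs = (2.5 − (-2.5))/4 = 1.25.
Midpoints: -1.875, -0.625, 0.625, 1.875.
f(-1.875) ≈ -0.29953, f(-0.625) ≈ 0.81096, f(0.625) ≈ 0.81096, f(1.875) ≈ -0.29953.
Sum = Δs · [f(-1.875) + f(-0.625) + f(0.625) + f(1.875)].
Sum ≈ 1.27857.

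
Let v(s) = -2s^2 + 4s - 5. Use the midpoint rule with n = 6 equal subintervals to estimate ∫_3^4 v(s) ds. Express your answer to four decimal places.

-15.6620

Δs = (4 − 3)/6 = 1/6.
Midpoints: 37/12, 3.25, 41/12, 43/12, 3.75, 47/12.
v(37/12) = -841/72, v(3.25) = -13.125, v(41/12) = -1057/72, v(43/12) = -1177/72, v(3.75) = -18.125, v(47/12) = -1441/72.
Sum = Δs · [v(37/12) + v(3.25) + v(41/12) + ...].
Sum ≈ -15.6620.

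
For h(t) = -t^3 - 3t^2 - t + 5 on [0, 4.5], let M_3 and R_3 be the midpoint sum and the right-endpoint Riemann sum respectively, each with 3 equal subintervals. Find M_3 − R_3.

141.9609375

M_3 = -173.0390625.
R_3 = -315.
M_3 − R_3 = 141.9609375.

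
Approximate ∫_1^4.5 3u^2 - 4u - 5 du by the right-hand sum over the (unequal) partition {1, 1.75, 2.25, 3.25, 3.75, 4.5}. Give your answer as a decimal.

Subinterval widths: 0.75, 0.5, 1, 0.5, 0.75.
Right endpoints: 1.75, 2.25, 3.25, 3.75, 4.5.
f(1.75) = -2.8125, f(2.25) = 1.1875, f(3.25) = 13.6875, f(3.75) = 22.1875, f(4.5) = 37.75.
Sum = Σ Δu_i · f(u_i).
Sum = 51.578125.

51.578125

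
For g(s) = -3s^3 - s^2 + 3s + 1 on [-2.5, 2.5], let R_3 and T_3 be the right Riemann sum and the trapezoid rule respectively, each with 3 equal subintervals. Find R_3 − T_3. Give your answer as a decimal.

-65.625

R_3 ≈ -73.356481.
T_3 ≈ -7.731481.
R_3 − T_3 = -65.625.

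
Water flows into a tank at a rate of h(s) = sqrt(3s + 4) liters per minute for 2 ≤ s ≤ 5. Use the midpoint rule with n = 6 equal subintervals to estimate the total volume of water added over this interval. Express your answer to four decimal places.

11.3783

Δs = (5 − 2)/6 = 0.5.
Midpoints: 2.25, 2.75, 3.25, 3.75, 4.25, 4.75.
h(2.25) ≈ 3.2787, h(2.75) ≈ 3.5000, h(3.25) ≈ 3.7081, h(3.75) ≈ 3.9051, h(4.25) ≈ 4.0927, h(4.75) ≈ 4.2720.
Sum = Δs · [h(2.25) + h(2.75) + h(3.25) + ...].
Sum ≈ 11.3783.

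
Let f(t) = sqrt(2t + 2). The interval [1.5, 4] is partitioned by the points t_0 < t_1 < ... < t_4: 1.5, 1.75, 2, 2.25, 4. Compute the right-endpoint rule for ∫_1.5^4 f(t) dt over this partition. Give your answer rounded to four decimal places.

7.3700

Subinterval widths: 0.25, 0.25, 0.25, 1.75.
Right endpoints: 1.75, 2, 2.25, 4.
f(1.75) ≈ 2.3452, f(2) ≈ 2.4495, f(2.25) ≈ 2.5495, f(4) ≈ 3.1623.
Sum = Σ Δt_i · f(t_i).
Sum ≈ 7.3700.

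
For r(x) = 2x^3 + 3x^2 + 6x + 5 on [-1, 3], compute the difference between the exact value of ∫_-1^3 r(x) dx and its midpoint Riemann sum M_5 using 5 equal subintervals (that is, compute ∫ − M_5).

1.92

Exact integral: ∫_-1^3 r(x) dx = 112.
M_5 = 110.08.
Error = 112 − 110.08 = 1.92.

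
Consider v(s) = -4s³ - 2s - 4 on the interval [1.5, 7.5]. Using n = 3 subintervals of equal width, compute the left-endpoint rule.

Δs = (7.5 − 1.5)/3 = 2.
Left endpoints: 1.5, 3.5, 5.5.
v(1.5) = -20.5, v(3.5) = -182.5, v(5.5) = -680.5.
Sum = Δs · [v(1.5) + v(3.5) + v(5.5)].
Sum = -1767.

-1767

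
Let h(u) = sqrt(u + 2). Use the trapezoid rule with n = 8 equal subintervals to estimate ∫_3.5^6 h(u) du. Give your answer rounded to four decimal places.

Δu = (6 − 3.5)/8 = 0.3125.
h(3.5) ≈ 2.3452, h(3.8125) ≈ 2.4109, h(4.125) ≈ 2.4749, h(4.4375) ≈ 2.5372, h(4.75) ≈ 2.5981, h(5.0625) ≈ 2.6575, h(5.375) ≈ 2.7157, h(5.6875) ≈ 2.7726, h(6) ≈ 2.8284.
T_8 = (Δu/2)·[h(u_0) + 2h(u_1) + ... + 2h(u_{7}) + h(u_8)].
Sum ≈ 6.4856.

6.4856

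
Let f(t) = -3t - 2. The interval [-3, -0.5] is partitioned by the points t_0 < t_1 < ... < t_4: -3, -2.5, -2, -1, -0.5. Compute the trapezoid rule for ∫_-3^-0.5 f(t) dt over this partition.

8.125

Subinterval widths: 0.5, 0.5, 1, 0.5.
f(-3) = 7, f(-2.5) = 5.5, f(-2) = 4, f(-1) = 1, f(-0.5) = -0.5.
On each subinterval the trapezoid contributes (Δt_i/2)·[f(t_{i-1}) + f(t_i)].
Sum = 8.125.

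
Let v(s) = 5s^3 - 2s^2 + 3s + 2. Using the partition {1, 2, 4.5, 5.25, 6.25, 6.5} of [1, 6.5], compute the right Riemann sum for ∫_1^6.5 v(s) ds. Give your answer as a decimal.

Subinterval widths: 1, 2.5, 0.75, 1, 0.25.
Right endpoints: 2, 4.5, 5.25, 6.25, 6.5.
v(2) = 40, v(4.5) = 430.625, v(5.25) = 686.140625, v(6.25) = 1163.328125, v(6.5) = 1310.125.
Sum = Σ Δs_i · v(s_i).
Sum = 3122.02734375.

3122.02734375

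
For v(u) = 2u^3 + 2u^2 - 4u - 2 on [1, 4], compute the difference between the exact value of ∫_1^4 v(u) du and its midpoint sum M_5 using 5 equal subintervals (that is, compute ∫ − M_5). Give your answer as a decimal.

1.53

Exact integral: ∫_1^4 v(u) du = 133.5.
M_5 = 131.97.
Error = 133.5 − 131.97 = 1.53.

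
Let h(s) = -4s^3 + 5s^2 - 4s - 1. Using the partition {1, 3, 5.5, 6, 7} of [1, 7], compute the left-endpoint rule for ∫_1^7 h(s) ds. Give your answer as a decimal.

Subinterval widths: 2, 2.5, 0.5, 1.
Left endpoints: 1, 3, 5.5, 6.
h(1) = -4, h(3) = -76, h(5.5) = -537.25, h(6) = -709.
Sum = Σ Δs_i · h(s_i).
Sum = -1175.625.

-1175.625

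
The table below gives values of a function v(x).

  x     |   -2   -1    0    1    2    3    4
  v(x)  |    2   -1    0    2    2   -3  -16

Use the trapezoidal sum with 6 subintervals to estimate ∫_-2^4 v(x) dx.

Δx = 1.
T_6 = (1/2)·[2 + 2·(-1) + 2·0 + 2·2 + 2·2 + 2·(-3) + (-16)] = -7.

-7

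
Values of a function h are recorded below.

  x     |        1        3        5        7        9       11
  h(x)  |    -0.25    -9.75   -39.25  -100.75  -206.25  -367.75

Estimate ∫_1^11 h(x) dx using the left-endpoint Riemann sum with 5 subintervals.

Δx = 2.
Sum = 2·[(-0.25) + (-9.75) + (-39.25) + (-100.75) + (-206.25)] = -712.5.

-712.5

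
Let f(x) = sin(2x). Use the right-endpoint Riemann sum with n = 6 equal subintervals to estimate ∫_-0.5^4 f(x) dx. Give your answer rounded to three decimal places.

0.963

Δx = (4 − (-0.5))/6 = 0.75.
Right endpoints: 0.25, 1, 1.75, 2.5, 3.25, 4.
f(0.25) ≈ 0.479, f(1) ≈ 0.909, f(1.75) ≈ -0.351, f(2.5) ≈ -0.959, f(3.25) ≈ 0.215, f(4) ≈ 0.989.
Sum = Δx · [f(0.25) + f(1) + f(1.75) + ...].
Sum ≈ 0.963.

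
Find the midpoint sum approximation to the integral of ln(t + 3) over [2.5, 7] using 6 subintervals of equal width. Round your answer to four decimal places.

Δt = (7 − 2.5)/6 = 0.75.
Midpoints: 2.875, 3.625, 4.375, 5.125, 5.875, 6.625.
f(2.875) ≈ 1.7707, f(3.625) ≈ 1.8909, f(4.375) ≈ 1.9981, f(5.125) ≈ 2.0949, f(5.875) ≈ 2.1832, f(6.625) ≈ 2.2644.
Sum = Δt · [f(2.875) + f(3.625) + f(4.375) + ...].
Sum ≈ 9.1517.

9.1517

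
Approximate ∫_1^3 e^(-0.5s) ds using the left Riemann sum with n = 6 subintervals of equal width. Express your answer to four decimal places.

0.8325

Δs = (3 − 1)/6 = 1/3.
Left endpoints: 1, 4/3, 5/3, 2, 7/3, 8/3.
f(1) ≈ 0.6065, f(4/3) ≈ 0.5134, f(5/3) ≈ 0.4346, f(2) ≈ 0.3679, f(7/3) ≈ 0.3114, f(8/3) ≈ 0.2636.
Sum = Δs · [f(1) + f(4/3) + f(5/3) + ...].
Sum ≈ 0.8325.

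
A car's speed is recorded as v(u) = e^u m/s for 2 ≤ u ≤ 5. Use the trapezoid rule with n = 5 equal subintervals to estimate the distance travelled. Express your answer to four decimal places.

145.2297

Δu = (5 − 2)/5 = 0.6.
v(2) ≈ 7.3891, v(2.6) ≈ 13.4637, v(3.2) ≈ 24.5325, v(3.8) ≈ 44.7012, v(4.4) ≈ 81.4509, v(5) ≈ 148.4132.
T_5 = (Δu/2)·[v(u_0) + 2v(u_1) + ... + 2v(u_{4}) + v(u_5)].
Sum ≈ 145.2297.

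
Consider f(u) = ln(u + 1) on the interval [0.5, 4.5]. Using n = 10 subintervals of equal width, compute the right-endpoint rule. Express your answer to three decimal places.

5.021

Δu = (4.5 − 0.5)/10 = 0.4.
Right endpoints: 0.9, 1.3, 1.7, 2.1, 2.5, 2.9, 3.3, 3.7, 4.1, 4.5.
f(0.9) ≈ 0.642, f(1.3) ≈ 0.833, f(1.7) ≈ 0.993, f(2.1) ≈ 1.131, f(2.5) ≈ 1.253, f(2.9) ≈ 1.361, f(3.3) ≈ 1.459, f(3.7) ≈ 1.548, f(4.1) ≈ 1.629, f(4.5) ≈ 1.705.
Sum = Δu · [f(0.9) + f(1.3) + f(1.7) + ...].
Sum ≈ 5.021.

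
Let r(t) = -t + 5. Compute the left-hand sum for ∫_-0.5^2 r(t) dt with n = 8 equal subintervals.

11.015625

Δt = (2 − (-0.5))/8 = 0.3125.
Left endpoints: -0.5, -0.1875, 0.125, 0.4375, 0.75, 1.0625, 1.375, 1.6875.
r(-0.5) = 5.5, r(-0.1875) = 5.1875, r(0.125) = 4.875, r(0.4375) = 4.5625, r(0.75) = 4.25, r(1.0625) = 3.9375, r(1.375) = 3.625, r(1.6875) = 3.3125.
Sum = Δt · [r(-0.5) + r(-0.1875) + r(0.125) + ...].
Sum = 11.015625.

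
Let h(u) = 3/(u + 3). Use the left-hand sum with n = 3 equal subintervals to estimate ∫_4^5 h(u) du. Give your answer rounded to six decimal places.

0.409656

Δu = (5 − 4)/3 = 1/3.
Left endpoints: 4, 13/3, 14/3.
h(4) = 3/7, h(13/3) = 9/22, h(14/3) = 9/23.
Sum = Δu · [h(4) + h(13/3) + h(14/3)].
Sum ≈ 0.409656.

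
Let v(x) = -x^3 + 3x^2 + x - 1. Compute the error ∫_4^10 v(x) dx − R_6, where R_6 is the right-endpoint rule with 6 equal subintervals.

357

Exact integral: ∫_4^10 v(x) dx = -1464.
R_6 = -1821.
Error = -1464 − (-1821) = 357.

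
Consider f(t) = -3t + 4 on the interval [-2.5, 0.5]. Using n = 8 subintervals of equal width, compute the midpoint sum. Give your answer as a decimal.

Δt = (0.5 − (-2.5))/8 = 0.375.
Midpoints: -2.3125, -1.9375, -1.5625, -1.1875, -0.8125, -0.4375, -0.0625, 0.3125.
f(-2.3125) = 10.9375, f(-1.9375) = 9.8125, f(-1.5625) = 8.6875, f(-1.1875) = 7.5625, f(-0.8125) = 6.4375, f(-0.4375) = 5.3125, f(-0.0625) = 4.1875, f(0.3125) = 3.0625.
Sum = Δt · [f(-2.3125) + f(-1.9375) + f(-1.5625) + ...].
Sum = 21.

21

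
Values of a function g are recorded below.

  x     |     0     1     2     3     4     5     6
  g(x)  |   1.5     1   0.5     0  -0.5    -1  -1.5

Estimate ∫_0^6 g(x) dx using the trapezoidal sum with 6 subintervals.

0

Δx = 1.
T_6 = (1/2)·[1.5 + 2·1 + 2·0.5 + 2·0 + 2·(-0.5) + 2·(-1) + (-1.5)] = 0.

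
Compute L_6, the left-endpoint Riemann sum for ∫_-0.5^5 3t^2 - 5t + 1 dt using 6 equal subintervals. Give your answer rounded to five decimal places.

49.63368

Δt = (5 − (-0.5))/6 = 11/12.
Left endpoints: -0.5, 5/12, 4/3, 2.25, 19/6, 49/12.
f(-0.5) = 4.25, f(5/12) = -0.5625, f(4/3) = -1/3, f(2.25) = 4.9375, f(19/6) = 15.25, f(49/12) = 1469/48.
Sum = Δt · [f(-0.5) + f(5/12) + f(4/3) + ...].
Sum ≈ 49.63368.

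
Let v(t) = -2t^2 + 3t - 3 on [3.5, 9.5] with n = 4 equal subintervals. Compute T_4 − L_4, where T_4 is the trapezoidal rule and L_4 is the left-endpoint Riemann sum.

T_4 = -448.5.
L_4 = -345.
T_4 − L_4 = -103.5.

-103.5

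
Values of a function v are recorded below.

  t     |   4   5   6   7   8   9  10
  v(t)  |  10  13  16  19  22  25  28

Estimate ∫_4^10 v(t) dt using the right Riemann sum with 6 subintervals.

123

Δt = 1.
Sum = 1·[13 + 16 + 19 + 22 + 25 + 28] = 123.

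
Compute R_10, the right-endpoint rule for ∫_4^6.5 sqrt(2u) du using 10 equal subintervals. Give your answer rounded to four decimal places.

Δu = (6.5 − 4)/10 = 0.25.
Right endpoints: 4.25, 4.5, 4.75, 5, 5.25, 5.5, 5.75, 6, 6.25, 6.5.
f(4.25) ≈ 2.9155, f(4.5) ≈ 3.0000, f(4.75) ≈ 3.0822, f(5) ≈ 3.1623, f(5.25) ≈ 3.2404, f(5.5) ≈ 3.3166, f(5.75) ≈ 3.3912, f(6) ≈ 3.4641, f(6.25) ≈ 3.5355, f(6.5) ≈ 3.6056.
Sum = Δu · [f(4.25) + f(4.5) + f(4.75) + ...].
Sum ≈ 8.1783.

8.1783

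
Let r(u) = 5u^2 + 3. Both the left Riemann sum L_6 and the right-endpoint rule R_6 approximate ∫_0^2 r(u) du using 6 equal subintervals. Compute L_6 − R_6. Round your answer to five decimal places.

L_6 ≈ 16.1851852.
R_6 ≈ 22.8518519.
L_6 − R_6 ≈ -6.66667.

-6.66667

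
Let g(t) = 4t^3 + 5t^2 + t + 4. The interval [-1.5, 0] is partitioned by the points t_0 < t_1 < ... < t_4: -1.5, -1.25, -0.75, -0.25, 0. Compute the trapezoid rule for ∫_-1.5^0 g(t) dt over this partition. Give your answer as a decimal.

Subinterval widths: 0.25, 0.5, 0.5, 0.25.
g(-1.5) = 0.25, g(-1.25) = 2.75, g(-0.75) = 4.375, g(-0.25) = 4, g(0) = 4.
On each subinterval the trapezoid contributes (Δt_i/2)·[g(t_{i-1}) + g(t_i)].
Sum = 5.25.

5.25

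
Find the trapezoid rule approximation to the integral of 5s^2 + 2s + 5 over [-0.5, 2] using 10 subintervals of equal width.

Δs = (2 − (-0.5))/10 = 0.25.
f(-0.5) = 5.25, f(-0.25) = 4.8125, f(0) = 5, f(0.25) = 5.8125, f(0.5) = 7.25, f(0.75) = 9.3125, f(1) = 12, f(1.25) = 15.3125, f(1.5) = 19.25, f(1.75) = 23.8125, f(2) = 29.
T_10 = (Δs/2)·[f(s_0) + 2f(s_1) + ... + 2f(s_{9}) + f(s_10)].
Sum = 29.921875.

29.921875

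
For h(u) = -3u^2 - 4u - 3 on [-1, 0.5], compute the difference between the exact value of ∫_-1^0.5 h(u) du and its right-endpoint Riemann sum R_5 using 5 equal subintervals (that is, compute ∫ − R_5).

0.63

Exact integral: ∫_-1^0.5 h(u) du = -4.125.
R_5 = -4.755.
Error = -4.125 − (-4.755) = 0.63.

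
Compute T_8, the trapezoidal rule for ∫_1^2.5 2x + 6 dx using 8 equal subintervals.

14.25

Δx = (2.5 − 1)/8 = 0.1875.
f(1) = 8, f(1.1875) = 8.375, f(1.375) = 8.75, f(1.5625) = 9.125, f(1.75) = 9.5, f(1.9375) = 9.875, f(2.125) = 10.25, f(2.3125) = 10.625, f(2.5) = 11.
T_8 = (Δx/2)·[f(x_0) + 2f(x_1) + ... + 2f(x_{7}) + f(x_8)].
Sum = 14.25.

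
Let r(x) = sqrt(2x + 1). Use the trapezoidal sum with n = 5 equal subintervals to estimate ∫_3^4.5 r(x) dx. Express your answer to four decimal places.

Δx = (4.5 − 3)/5 = 0.3.
r(3) ≈ 2.6458, r(3.3) ≈ 2.7568, r(3.6) ≈ 2.8636, r(3.9) ≈ 2.9665, r(4.2) ≈ 3.0659, r(4.5) ≈ 3.1623.
T_5 = (Δx/2)·[r(x_0) + 2r(x_1) + ... + 2r(x_{4}) + r(x_5)].
Sum ≈ 4.3670.

4.3670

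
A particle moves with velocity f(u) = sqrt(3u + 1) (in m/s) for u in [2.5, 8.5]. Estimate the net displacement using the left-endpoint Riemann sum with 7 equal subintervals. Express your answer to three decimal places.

Δu = (8.5 − 2.5)/7 = 6/7.
Left endpoints: 2.5, 47/14, 59/14, 71/14, 83/14, 95/14, 107/14.
f(2.5) ≈ 2.915, f(47/14) ≈ 3.327, f(59/14) ≈ 3.694, f(71/14) ≈ 4.027, f(83/14) ≈ 4.334, f(95/14) ≈ 4.621, f(107/14) ≈ 4.892.
Sum = Δu · [f(2.5) + f(47/14) + f(59/14) + ...].
Sum ≈ 23.838.

23.838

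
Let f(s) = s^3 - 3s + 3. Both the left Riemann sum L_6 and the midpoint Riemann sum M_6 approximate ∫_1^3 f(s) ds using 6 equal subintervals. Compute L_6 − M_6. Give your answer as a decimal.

-3

L_6 ≈ 10.88888889.
M_6 ≈ 13.88888889.
L_6 − M_6 = -3.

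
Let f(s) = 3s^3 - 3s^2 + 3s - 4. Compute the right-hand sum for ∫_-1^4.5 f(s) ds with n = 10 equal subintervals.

Δs = (4.5 − (-1))/10 = 0.55.
Right endpoints: -0.45, 0.1, 0.65, 1.2, 1.75, 2.3, 2.85, 3.4, 3.95, 4.5.
f(-0.45) = -6.230875, f(0.1) = -3.727, f(0.65) = -2.493625, f(1.2) = 0.464, f(1.75) = 8.140625, f(2.3) = 23.531, f(2.85) = 49.629875, f(3.4) = 89.432, f(3.95) = 145.932125, f(4.5) = 222.125.
Sum = Δs · [f(-0.45) + f(0.1) + f(0.65) + ...].
Sum = 289.74171875.

289.74171875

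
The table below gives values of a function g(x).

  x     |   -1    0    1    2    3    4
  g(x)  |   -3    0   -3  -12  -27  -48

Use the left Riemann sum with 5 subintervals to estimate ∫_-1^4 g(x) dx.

Δx = 1.
Sum = 1·[(-3) + 0 + (-3) + (-12) + (-27)] = -45.

-45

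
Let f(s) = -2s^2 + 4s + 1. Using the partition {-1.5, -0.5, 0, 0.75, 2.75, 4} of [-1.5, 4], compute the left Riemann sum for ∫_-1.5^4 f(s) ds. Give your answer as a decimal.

-7.65625

Subinterval widths: 1, 0.5, 0.75, 2, 1.25.
Left endpoints: -1.5, -0.5, 0, 0.75, 2.75.
f(-1.5) = -9.5, f(-0.5) = -1.5, f(0) = 1, f(0.75) = 2.875, f(2.75) = -3.125.
Sum = Σ Δs_i · f(s_i).
Sum = -7.65625.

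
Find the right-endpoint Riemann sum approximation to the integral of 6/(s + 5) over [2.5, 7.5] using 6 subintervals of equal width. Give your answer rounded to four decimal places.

2.9356

Δs = (7.5 − 2.5)/6 = 5/6.
Right endpoints: 10/3, 25/6, 5, 35/6, 20/3, 7.5.
f(10/3) = 0.72, f(25/6) = 36/55, f(5) = 0.6, f(35/6) = 36/65, f(20/3) = 18/35, f(7.5) = 0.48.
Sum = Δs · [f(10/3) + f(25/6) + f(5) + ...].
Sum ≈ 2.9356.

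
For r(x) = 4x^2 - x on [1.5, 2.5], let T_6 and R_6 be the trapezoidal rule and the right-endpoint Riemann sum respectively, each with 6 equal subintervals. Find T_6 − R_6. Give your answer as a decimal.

-1.25

T_6 ≈ 14.351852.
R_6 ≈ 15.601852.
T_6 − R_6 = -1.25.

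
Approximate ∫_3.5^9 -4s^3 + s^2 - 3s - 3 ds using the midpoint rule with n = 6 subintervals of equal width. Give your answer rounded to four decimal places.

-6273.3547

Δs = (9 − 3.5)/6 = 11/12.
Midpoints: 95/24, 4.875, 139/24, 161/24, 7.625, 205/24.
f(95/24) = -854633/3456, f(4.875) = -457.2890625, f(139/24) = -2640109/3456, f(161/24) = -4097675/3456, f(7.625) = -1741.0234375, f(205/24) = -8461903/3456.
Sum = Δs · [f(95/24) + f(4.875) + f(139/24) + ...].
Sum ≈ -6273.3547.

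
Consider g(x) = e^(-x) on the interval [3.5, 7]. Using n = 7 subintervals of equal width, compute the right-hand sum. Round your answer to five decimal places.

Δx = (7 − 3.5)/7 = 0.5.
Right endpoints: 4, 4.5, 5, 5.5, 6, 6.5, 7.
g(4) ≈ 0.01832, g(4.5) ≈ 0.01111, g(5) ≈ 0.00674, g(5.5) ≈ 0.00409, g(6) ≈ 0.00248, g(6.5) ≈ 0.00150, g(7) ≈ 0.00091.
Sum = Δx · [g(4) + g(4.5) + g(5) + ...].
Sum ≈ 0.02257.

0.02257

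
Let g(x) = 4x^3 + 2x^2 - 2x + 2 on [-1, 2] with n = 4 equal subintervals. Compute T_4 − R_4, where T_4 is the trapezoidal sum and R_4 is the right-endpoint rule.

T_4 = 26.25.
R_4 = 39.75.
T_4 − R_4 = -13.5.

-13.5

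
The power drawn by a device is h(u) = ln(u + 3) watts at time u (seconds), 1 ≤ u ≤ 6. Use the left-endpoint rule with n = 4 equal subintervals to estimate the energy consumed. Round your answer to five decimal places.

8.70502

Δu = (6 − 1)/4 = 1.25.
Left endpoints: 1, 2.25, 3.5, 4.75.
h(1) ≈ 1.38629, h(2.25) ≈ 1.65823, h(3.5) ≈ 1.87180, h(4.75) ≈ 2.04769.
Sum = Δu · [h(1) + h(2.25) + h(3.5) + h(4.75)].
Sum ≈ 8.70502.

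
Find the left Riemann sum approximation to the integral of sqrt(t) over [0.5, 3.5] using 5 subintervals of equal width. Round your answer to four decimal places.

3.7676

Δt = (3.5 − 0.5)/5 = 0.6.
Left endpoints: 0.5, 1.1, 1.7, 2.3, 2.9.
f(0.5) ≈ 0.7071, f(1.1) ≈ 1.0488, f(1.7) ≈ 1.3038, f(2.3) ≈ 1.5166, f(2.9) ≈ 1.7029.
Sum = Δt · [f(0.5) + f(1.1) + f(1.7) + f(2.3) + f(2.9)].
Sum ≈ 3.7676.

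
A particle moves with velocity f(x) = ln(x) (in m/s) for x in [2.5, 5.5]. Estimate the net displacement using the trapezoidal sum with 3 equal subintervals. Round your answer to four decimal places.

4.0674

Δx = (5.5 − 2.5)/3 = 1.
f(2.5) ≈ 0.9163, f(3.5) ≈ 1.2528, f(4.5) ≈ 1.5041, f(5.5) ≈ 1.7047.
T_3 = (Δx/2)·[f(x_0) + 2f(x_1) + 2f(x_2) + f(x_3)].
Sum ≈ 4.0674.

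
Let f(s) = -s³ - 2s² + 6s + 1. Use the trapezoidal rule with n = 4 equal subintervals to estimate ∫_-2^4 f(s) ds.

-77.25

Δs = (4 − (-2))/4 = 1.5.
f(-2) = -11, f(-0.5) = -2.375, f(1) = 4, f(2.5) = -12.125, f(4) = -71.
T_4 = (Δs/2)·[f(s_0) + 2f(s_1) + 2f(s_2) + 2f(s_3) + f(s_4)].
Sum = -77.25.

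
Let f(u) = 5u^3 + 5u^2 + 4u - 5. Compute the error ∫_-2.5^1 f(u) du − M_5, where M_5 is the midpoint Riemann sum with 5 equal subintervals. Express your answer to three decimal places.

Exact integral: ∫_-2.5^1 f(u) du ≈ -47.86979.
M_5 = -46.9765625.
Error ≈ -47.86979 − (-46.9765625) ≈ -0.893.

-0.893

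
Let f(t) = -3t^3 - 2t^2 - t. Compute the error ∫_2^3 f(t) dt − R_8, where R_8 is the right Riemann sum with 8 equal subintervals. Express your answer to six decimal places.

4.313802

Exact integral: ∫_2^3 f(t) dt ≈ -63.91666667.
R_8 = -68.23046875.
Error ≈ -63.91666667 − (-68.23046875) ≈ 4.313802.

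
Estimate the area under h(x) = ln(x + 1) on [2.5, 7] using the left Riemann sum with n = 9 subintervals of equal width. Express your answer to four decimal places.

Δx = (7 − 2.5)/9 = 0.5.
Left endpoints: 2.5, 3, 3.5, 4, 4.5, 5, 5.5, 6, 6.5.
h(2.5) ≈ 1.2528, h(3) ≈ 1.3863, h(3.5) ≈ 1.5041, h(4) ≈ 1.6094, h(4.5) ≈ 1.7047, h(5) ≈ 1.7918, h(5.5) ≈ 1.8718, h(6) ≈ 1.9459, h(6.5) ≈ 2.0149.
Sum = Δx · [h(2.5) + h(3) + h(3.5) + ...].
Sum ≈ 7.5408.

7.5408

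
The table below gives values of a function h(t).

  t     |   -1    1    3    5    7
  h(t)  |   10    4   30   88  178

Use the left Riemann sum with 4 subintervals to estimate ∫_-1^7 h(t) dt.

Δt = 2.
Sum = 2·[10 + 4 + 30 + 88] = 264.

264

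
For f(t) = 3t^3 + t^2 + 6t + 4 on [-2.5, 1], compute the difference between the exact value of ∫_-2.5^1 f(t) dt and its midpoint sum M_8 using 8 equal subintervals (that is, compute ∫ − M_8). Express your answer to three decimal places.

Exact integral: ∫_-2.5^1 f(t) dt ≈ -24.75521.
M_8 ≈ -24.43420.
Error ≈ -24.75521 − (-24.43420) ≈ -0.321.

-0.321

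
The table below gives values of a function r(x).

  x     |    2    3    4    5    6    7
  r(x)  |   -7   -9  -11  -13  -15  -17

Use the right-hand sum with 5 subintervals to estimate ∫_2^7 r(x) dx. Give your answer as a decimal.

Δx = 1.
Sum = 1·[(-9) + (-11) + (-13) + (-15) + (-17)] = -65.

-65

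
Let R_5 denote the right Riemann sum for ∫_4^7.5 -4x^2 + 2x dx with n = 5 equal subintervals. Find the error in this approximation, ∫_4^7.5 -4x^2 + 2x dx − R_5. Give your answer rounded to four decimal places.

55.0433

Exact integral: ∫_4^7.5 f(x) dx ≈ -436.916667.
R_5 = -491.96.
Error ≈ -436.916667 − (-491.96) ≈ 55.0433.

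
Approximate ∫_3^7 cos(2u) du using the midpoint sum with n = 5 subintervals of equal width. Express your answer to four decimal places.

0.7082

Δu = (7 − 3)/5 = 0.8.
Midpoints: 3.4, 4.2, 5, 5.8, 6.6.
f(3.4) ≈ 0.8694, f(4.2) ≈ -0.5193, f(5) ≈ -0.8391, f(5.8) ≈ 0.5683, f(6.6) ≈ 0.8059.
Sum = Δu · [f(3.4) + f(4.2) + f(5) + f(5.8) + f(6.6)].
Sum ≈ 0.7082.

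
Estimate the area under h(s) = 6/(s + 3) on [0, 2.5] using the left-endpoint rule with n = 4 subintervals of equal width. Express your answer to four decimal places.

Δs = (2.5 − 0)/4 = 0.625.
Left endpoints: 0, 0.625, 1.25, 1.875.
h(0) = 2, h(0.625) = 48/29, h(1.25) = 24/17, h(1.875) = 16/13.
Sum = Δs · [h(0) + h(0.625) + h(1.25) + h(1.875)].
Sum ≈ 3.9361.

3.9361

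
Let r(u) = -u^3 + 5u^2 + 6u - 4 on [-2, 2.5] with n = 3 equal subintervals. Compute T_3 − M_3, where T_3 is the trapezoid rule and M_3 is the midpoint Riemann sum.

T_3 = 29.53125.
M_3 = 18.7734375.
T_3 − M_3 = 10.7578125.

10.7578125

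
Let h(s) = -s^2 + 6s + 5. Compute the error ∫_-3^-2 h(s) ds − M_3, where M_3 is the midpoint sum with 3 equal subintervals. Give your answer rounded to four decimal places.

-0.0093

Exact integral: ∫_-3^-2 h(s) ds ≈ -16.333333.
M_3 ≈ -16.324074.
Error ≈ -16.333333 − (-16.324074) ≈ -0.0093.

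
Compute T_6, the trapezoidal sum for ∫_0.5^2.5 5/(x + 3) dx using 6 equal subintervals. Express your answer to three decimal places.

Δx = (2.5 − 0.5)/6 = 1/3.
f(0.5) = 10/7, f(5/6) = 30/23, f(7/6) = 1.2, f(1.5) = 10/9, f(11/6) = 30/29, f(13/6) = 30/31, f(2.5) = 10/11.
T_6 = (Δx/2)·[f(x_0) + 2f(x_1) + ... + 2f(x_{5}) + f(x_6)].
Sum ≈ 2.262.

2.262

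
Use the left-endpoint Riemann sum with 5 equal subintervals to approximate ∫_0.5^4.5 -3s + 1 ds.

Δs = (4.5 − 0.5)/5 = 0.8.
Left endpoints: 0.5, 1.3, 2.1, 2.9, 3.7.
f(0.5) = -0.5, f(1.3) = -2.9, f(2.1) = -5.3, f(2.9) = -7.7, f(3.7) = -10.1.
Sum = Δs · [f(0.5) + f(1.3) + f(2.1) + f(2.9) + f(3.7)].
Sum = -21.2.

-21.2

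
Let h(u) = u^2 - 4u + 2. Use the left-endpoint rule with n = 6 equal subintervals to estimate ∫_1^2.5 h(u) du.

Δu = (2.5 − 1)/6 = 0.25.
Left endpoints: 1, 1.25, 1.5, 1.75, 2, 2.25.
h(1) = -1, h(1.25) = -1.4375, h(1.5) = -1.75, h(1.75) = -1.9375, h(2) = -2, h(2.25) = -1.9375.
Sum = Δu · [h(1) + h(1.25) + h(1.5) + ...].
Sum = -2.515625.

-2.515625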